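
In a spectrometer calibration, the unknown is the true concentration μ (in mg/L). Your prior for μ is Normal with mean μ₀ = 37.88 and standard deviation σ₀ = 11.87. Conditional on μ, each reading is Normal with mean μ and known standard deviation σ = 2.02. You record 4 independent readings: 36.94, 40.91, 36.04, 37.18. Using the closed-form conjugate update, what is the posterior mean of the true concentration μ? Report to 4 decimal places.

For Normal data with known variance σ², a Normal(μ₀, σ₀²) prior on μ is conjugate. Posterior precision = 1/σ₀² + n/σ²; posterior mean is the precision-weighted average of μ₀ and x̄.
Σxᵢ = 36.94 + 40.91 + 36.04 + 37.18 = 151.07, so n·x̄ = 151.07.
σ₀² = 11.87² = 140.8969, σ² = 2.02² = 4.0804; σ² + n·σ₀² = 4.0804 + 4·140.8969 = 567.668.
Posterior mean = (μ₀/σ₀² + n·x̄/σ²)/(1/σ₀² + n/σ²) = (σ²·μ₀ + σ₀²·n·x̄)/(σ² + n·σ₀²) = (4.0804·37.88 + 140.8969·151.07)/567.668 = 21439.860235/567.668 = 37.7683.

37.7683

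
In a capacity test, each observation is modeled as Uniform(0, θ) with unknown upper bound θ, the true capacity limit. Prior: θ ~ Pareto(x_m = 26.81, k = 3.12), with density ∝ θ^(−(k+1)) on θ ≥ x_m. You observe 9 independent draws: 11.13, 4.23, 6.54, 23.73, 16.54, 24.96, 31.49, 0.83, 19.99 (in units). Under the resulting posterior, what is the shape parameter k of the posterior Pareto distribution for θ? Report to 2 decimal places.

A Pareto(scale x_m, shape k) prior on the upper bound θ of Uniform(0, θ) is conjugate: posterior is Pareto(max(x_m, max xᵢ), k + n).
Sample maximum = 31.49; prior scale x_m = 26.81 → posterior scale = max = 31.49.
Posterior shape = 3.12 + 9 = 12.12.
Posterior shape k = 12.12.

12.12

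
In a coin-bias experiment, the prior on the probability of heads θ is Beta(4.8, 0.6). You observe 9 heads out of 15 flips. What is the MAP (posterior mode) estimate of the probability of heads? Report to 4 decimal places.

0.6957

The Beta prior is conjugate to a Binomial/Bernoulli likelihood; the update adds successes to α and failures to β.
Posterior: Beta(α+k, β+n−k) = Beta(4.8+9, 0.6+6) = Beta(13.8, 6.6).
Mode of Beta(a,b) for a,b>1 is (a−1)/(a+b−2) = 12.8/18.4 = 0.6957.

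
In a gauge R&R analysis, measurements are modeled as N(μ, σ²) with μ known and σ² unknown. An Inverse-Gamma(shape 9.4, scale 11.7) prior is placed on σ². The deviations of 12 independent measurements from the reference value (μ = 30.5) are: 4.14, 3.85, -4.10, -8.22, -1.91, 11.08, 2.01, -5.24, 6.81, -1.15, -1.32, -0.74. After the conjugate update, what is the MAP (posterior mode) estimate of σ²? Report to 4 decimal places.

With known mean μ and an Inverse-Gamma(α, β) prior on σ², the Normal likelihood is conjugate: posterior is Inv-Gamma(α + n/2, β + Σ(xᵢ−μ)²/2).
Σ(xᵢ−μ)² = (4.14)² + (3.85)² + (-4.10)² + (-8.22)² + (-1.91)² + (11.08)² + (2.01)² + (-5.24)² + (6.81)² + (-1.15)² + (-1.32)² + (-0.74)² = 324.2413.
Posterior: Inv-Gamma(9.4 + 12/2, 11.7 + 324.2413/2) = Inv-Gamma(15.40, 173.82065).
Mode = β/(α+1) = 173.82065/16.40 = 10.5988.

10.5988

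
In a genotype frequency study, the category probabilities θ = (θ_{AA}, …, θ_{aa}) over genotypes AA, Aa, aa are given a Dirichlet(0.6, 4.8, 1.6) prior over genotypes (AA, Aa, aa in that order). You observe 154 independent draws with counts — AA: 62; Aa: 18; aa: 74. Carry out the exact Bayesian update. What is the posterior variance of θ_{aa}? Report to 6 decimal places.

The Dirichlet prior is conjugate to the Multinomial likelihood: each posterior αⱼ = prior αⱼ + observed count nⱼ.
Posterior concentration: (62.6, 22.8, 75.6), total = 161.0.
Var[θ_j] = α_j(Σα−α_j)/((Σα)²(Σα+1)) = 75.6·85.4/(161.0²·162.0) = 0.001537.

0.001537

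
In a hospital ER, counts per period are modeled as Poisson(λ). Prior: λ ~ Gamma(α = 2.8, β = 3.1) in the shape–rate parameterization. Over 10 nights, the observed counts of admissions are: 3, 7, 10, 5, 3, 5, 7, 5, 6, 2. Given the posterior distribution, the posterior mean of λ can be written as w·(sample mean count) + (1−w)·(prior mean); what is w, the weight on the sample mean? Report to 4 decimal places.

With a Gamma(shape α, rate β) prior, the Poisson likelihood is conjugate: the posterior is Gamma(α + ΣXᵢ, β + n).
Posterior mean = (α₀+S)/(β₀+n) = [n/(β₀+n)]·(S/n) + [β₀/(β₀+n)]·(α₀/β₀), so only n and β₀ enter the weight.
Weight on data w = n/(β₀+n) = 10/(3.1+10) = 10/13.1 = 0.7634.

0.7634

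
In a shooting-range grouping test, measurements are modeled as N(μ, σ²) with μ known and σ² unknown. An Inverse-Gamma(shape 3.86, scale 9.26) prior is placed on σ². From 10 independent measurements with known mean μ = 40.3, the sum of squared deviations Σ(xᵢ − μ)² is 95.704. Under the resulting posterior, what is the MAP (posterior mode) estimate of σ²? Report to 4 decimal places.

With known mean μ and an Inverse-Gamma(α, β) prior on σ², the Normal likelihood is conjugate: posterior is Inv-Gamma(α + n/2, β + Σ(xᵢ−μ)²/2).
Posterior: Inv-Gamma(3.86 + 10/2, 9.26 + 95.704/2) = Inv-Gamma(8.86, 57.1120).
Mode = β/(α+1) = 57.1120/9.86 = 5.7923.

5.7923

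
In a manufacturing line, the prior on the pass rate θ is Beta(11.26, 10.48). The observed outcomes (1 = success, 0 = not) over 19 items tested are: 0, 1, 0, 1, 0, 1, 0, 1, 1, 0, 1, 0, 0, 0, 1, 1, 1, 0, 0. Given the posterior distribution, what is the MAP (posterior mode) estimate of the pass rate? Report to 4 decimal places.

0.4972

The Beta prior is conjugate to a Binomial/Bernoulli likelihood; the update adds successes to α and failures to β.
Posterior: Beta(α+k, β+n−k) = Beta(11.26+9, 10.48+10) = Beta(20.26, 20.48).
Mode of Beta(a,b) for a,b>1 is (a−1)/(a+b−2) = 19.26/38.74 = 0.4972.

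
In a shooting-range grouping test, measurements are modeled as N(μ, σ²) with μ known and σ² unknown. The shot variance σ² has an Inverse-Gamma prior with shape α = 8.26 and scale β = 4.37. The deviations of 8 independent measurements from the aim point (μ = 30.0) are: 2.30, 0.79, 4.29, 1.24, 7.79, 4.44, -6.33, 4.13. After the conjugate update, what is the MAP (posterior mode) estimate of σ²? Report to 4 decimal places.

6.4902

With known mean μ and an Inverse-Gamma(α, β) prior on σ², the Normal likelihood is conjugate: posterior is Inv-Gamma(α + n/2, β + Σ(xᵢ−μ)²/2).
Σ(xᵢ−μ)² = (2.30)² + (0.79)² + (4.29)² + (1.24)² + (7.79)² + (4.44)² + (-6.33)² + (4.13)² = 163.3793.
Posterior: Inv-Gamma(8.26 + 8/2, 4.37 + 163.3793/2) = Inv-Gamma(12.26, 86.05965).
Mode = β/(α+1) = 86.05965/13.26 = 6.4902.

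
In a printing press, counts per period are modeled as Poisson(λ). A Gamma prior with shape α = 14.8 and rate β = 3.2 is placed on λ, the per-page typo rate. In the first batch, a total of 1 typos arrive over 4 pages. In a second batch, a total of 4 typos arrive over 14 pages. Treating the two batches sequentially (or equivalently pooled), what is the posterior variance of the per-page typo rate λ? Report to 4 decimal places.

With a Gamma(shape α, rate β) prior, the Poisson likelihood is conjugate: the posterior is Gamma(α + ΣXᵢ, β + n).
After batch 1: Gamma(α+S, β+n) = Gamma(14.8+1, 3.2+4) = Gamma(15.8, 7.2).
After batch 2: Gamma(α+S, β+n) = Gamma(15.8+4, 7.2+14) = Gamma(19.8, 21.2).
Var = α/β² = 19.8/21.2² = 0.0441.

0.0441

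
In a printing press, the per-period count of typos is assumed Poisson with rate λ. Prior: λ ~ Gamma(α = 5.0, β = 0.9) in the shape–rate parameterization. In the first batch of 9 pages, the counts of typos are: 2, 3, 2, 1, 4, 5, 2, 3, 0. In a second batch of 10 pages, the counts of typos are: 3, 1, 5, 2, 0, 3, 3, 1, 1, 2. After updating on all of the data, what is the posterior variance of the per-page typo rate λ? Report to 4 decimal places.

With a Gamma(shape α, rate β) prior, the Poisson likelihood is conjugate: the posterior is Gamma(α + ΣXᵢ, β + n).
Batch 1: sum of counts S = 22 over n = 9 pages.
After batch 1: Gamma(α+S, β+n) = Gamma(5.0+22, 0.9+9) = Gamma(27.0, 9.9).
Batch 2: sum of counts S = 21 over n = 10 pages.
After batch 2: Gamma(α+S, β+n) = Gamma(27.0+21, 9.9+10) = Gamma(48.0, 19.9).
Var = α/β² = 48.0/19.9² = 0.1212.

0.1212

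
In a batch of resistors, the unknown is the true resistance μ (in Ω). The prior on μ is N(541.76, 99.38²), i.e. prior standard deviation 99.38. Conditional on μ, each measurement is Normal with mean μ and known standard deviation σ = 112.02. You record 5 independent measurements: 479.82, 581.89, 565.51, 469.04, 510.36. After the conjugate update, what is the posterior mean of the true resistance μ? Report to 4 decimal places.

For Normal data with known variance σ², a Normal(μ₀, σ₀²) prior on μ is conjugate. Posterior precision = 1/σ₀² + n/σ²; posterior mean is the precision-weighted average of μ₀ and x̄.
Σxᵢ = 479.82 + 581.89 + 565.51 + 469.04 + 510.36 = 2606.62, so n·x̄ = 2606.62.
σ₀² = 99.38² = 9876.3844, σ² = 112.02² = 12548.4804; σ² + n·σ₀² = 12548.4804 + 5·9876.3844 = 61930.4024.
Posterior mean = (μ₀/σ₀² + n·x̄/σ²)/(1/σ₀² + n/σ²) = (σ²·μ₀ + σ₀²·n·x̄)/(σ² + n·σ₀²) = (12548.4804·541.76 + 9876.3844·2606.62)/61930.4024 = 32542245.846232/61930.4024 = 525.4648.

525.4648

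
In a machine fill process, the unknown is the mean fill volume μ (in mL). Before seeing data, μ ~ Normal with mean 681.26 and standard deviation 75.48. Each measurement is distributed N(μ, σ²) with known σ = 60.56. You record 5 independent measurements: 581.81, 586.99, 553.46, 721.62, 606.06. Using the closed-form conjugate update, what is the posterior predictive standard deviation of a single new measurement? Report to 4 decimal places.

65.7066

For Normal data with known variance σ², a Normal(μ₀, σ₀²) prior on μ is conjugate. Posterior precision = 1/σ₀² + n/σ²; posterior mean is the precision-weighted average of μ₀ and x̄.
σ₀² = 75.48² = 5697.2304, σ² = 60.56² = 3667.5136; σ² + n·σ₀² = 3667.5136 + 5·5697.2304 = 32153.6656.
Posterior precision = 1/σ₀² + n/σ² = 1/5697.2304 + 5/3667.5136 = (σ² + n·σ₀²)/(σ₀²σ²) = 32153.6656/(5697.2304·3667.5136); posterior variance σₙ² = σ₀²σ²/(σ² + n·σ₀²) = 5697.2304·3667.5136/32153.6656 = 649.837883.
Predictive variance for one new observation = σₙ² + σ² = 5697.2304·3667.5136/32153.6656 + 3667.5136 = σ²·(σ₀² + 32153.6656)/32153.6656 = 3667.5136·37850.896/32153.6656 = 4317.351483; SD = √(3667.5136·37850.896/32153.6656) = 65.7066.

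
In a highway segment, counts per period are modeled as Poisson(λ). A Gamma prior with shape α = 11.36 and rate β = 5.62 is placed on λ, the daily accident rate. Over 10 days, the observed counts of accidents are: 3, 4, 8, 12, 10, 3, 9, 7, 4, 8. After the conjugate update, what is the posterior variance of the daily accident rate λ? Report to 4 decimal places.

With a Gamma(shape α, rate β) prior, the Poisson likelihood is conjugate: the posterior is Gamma(α + ΣXᵢ, β + n).
Sum of counts S = 68 over n = 10 days.
Posterior: Gamma(α+S, β+n) = Gamma(11.36+68, 5.62+10) = Gamma(79.36, 15.62).
Var = α/β² = 79.36/15.62² = 0.3253.

0.3253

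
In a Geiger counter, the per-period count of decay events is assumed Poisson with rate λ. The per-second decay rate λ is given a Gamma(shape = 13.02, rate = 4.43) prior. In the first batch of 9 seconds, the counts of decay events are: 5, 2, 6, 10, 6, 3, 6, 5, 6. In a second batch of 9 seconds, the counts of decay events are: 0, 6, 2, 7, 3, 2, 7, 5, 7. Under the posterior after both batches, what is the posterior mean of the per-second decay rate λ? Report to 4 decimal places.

4.5038

With a Gamma(shape α, rate β) prior, the Poisson likelihood is conjugate: the posterior is Gamma(α + ΣXᵢ, β + n).
Batch 1: sum of counts S = 49 over n = 9 seconds.
After batch 1: Gamma(α+S, β+n) = Gamma(13.02+49, 4.43+9) = Gamma(62.02, 13.43).
Batch 2: sum of counts S = 39 over n = 9 seconds.
After batch 2: Gamma(α+S, β+n) = Gamma(62.02+39, 13.43+9) = Gamma(101.02, 22.43).
Posterior mean = α/β = 101.02/22.43 = 4.5038.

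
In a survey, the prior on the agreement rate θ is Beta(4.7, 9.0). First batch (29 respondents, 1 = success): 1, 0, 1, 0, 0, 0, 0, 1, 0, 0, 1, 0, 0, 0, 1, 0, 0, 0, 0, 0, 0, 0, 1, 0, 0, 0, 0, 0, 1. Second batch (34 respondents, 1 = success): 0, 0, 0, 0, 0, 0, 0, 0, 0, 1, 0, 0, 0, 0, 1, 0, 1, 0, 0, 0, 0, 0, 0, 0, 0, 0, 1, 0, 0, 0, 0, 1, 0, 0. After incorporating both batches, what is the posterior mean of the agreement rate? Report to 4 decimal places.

0.2177

The Beta prior is conjugate to a Binomial/Bernoulli likelihood; the update adds successes to α and failures to β.
After batch 1: Beta(4.7+7, 9.0+22) = Beta(11.7, 31.0).
After batch 2: Beta(11.7+5, 31.0+29) = Beta(16.7, 60.0).
Posterior mean = α/(α+β) = 16.7/76.7 = 0.2177.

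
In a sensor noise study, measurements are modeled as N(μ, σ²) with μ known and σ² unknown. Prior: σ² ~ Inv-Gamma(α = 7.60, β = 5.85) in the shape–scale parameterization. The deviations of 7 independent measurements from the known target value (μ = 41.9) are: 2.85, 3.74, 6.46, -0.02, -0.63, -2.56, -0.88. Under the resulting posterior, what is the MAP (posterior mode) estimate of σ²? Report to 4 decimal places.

3.4408

With known mean μ and an Inverse-Gamma(α, β) prior on σ², the Normal likelihood is conjugate: posterior is Inv-Gamma(α + n/2, β + Σ(xᵢ−μ)²/2).
Σ(xᵢ−μ)² = (2.85)² + (3.74)² + (6.46)² + (-0.02)² + (-0.63)² + (-2.56)² + (-0.88)² = 71.5670.
Posterior: Inv-Gamma(7.60 + 7/2, 5.85 + 71.5670/2) = Inv-Gamma(11.10, 41.63350).
Mode = β/(α+1) = 41.63350/12.10 = 3.4408.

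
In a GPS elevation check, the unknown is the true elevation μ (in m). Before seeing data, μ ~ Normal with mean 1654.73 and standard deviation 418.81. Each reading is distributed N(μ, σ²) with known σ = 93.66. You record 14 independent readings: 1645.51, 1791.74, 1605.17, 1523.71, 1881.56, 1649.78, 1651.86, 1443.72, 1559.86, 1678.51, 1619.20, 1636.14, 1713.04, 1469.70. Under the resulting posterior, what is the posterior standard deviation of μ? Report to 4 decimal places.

24.9871

For Normal data with known variance σ², a Normal(μ₀, σ₀²) prior on μ is conjugate. Posterior precision = 1/σ₀² + n/σ²; posterior mean is the precision-weighted average of μ₀ and x̄.
σ₀² = 418.81² = 175401.8161, σ² = 93.66² = 8772.1956; σ² + n·σ₀² = 8772.1956 + 14·175401.8161 = 2464397.621.
Posterior precision = 1/σ₀² + n/σ² = 1/175401.8161 + 14/8772.1956 = (σ² + n·σ₀²)/(σ₀²σ²) = 2464397.621/(175401.8161·8772.1956); posterior variance σₙ² = σ₀²σ²/(σ² + n·σ₀²) = 175401.8161·8772.1956/2464397.621 = 624.355025.
Posterior SD = √σₙ² = √(175401.8161·8772.1956/2464397.621) = 24.9871.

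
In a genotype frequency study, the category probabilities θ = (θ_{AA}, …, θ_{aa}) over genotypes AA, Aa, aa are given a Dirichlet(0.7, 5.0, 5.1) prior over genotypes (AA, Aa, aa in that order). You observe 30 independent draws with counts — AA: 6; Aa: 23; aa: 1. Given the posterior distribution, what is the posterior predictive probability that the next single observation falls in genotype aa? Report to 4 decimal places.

The Dirichlet prior is conjugate to the Multinomial likelihood: each posterior αⱼ = prior αⱼ + observed count nⱼ.
Posterior concentration: (6.7, 28.0, 6.1), total = 40.8.
P(next = aa | data) = α_{aa}/Σα = 0.1495.

0.1495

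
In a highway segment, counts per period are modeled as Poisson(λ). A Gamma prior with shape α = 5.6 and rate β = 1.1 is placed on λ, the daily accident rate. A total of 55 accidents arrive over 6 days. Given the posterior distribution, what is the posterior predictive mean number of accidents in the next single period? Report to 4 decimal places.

With a Gamma(shape α, rate β) prior, the Poisson likelihood is conjugate: the posterior is Gamma(α + ΣXᵢ, β + n).
Posterior: Gamma(α+S, β+n) = Gamma(5.6+55, 1.1+6) = Gamma(60.6, 7.1).
The predictive distribution for one future period is NegBinom with mean α/β = 8.5352.

8.5352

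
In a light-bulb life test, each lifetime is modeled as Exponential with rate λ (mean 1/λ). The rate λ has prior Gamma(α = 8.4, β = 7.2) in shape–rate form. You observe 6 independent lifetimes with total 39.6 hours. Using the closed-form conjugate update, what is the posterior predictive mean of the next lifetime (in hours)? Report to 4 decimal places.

With a Gamma(shape α, rate β) prior on the exponential rate λ, the posterior after n observations with total T = Σxᵢ is Gamma(α+n, β+T).
Posterior: Gamma(8.4+6, 7.2+39.6) = Gamma(14.4, 46.8).
The predictive distribution for the next observation is Lomax; its mean is β/(α−1) = 46.8/13.4 = 3.4925.

3.4925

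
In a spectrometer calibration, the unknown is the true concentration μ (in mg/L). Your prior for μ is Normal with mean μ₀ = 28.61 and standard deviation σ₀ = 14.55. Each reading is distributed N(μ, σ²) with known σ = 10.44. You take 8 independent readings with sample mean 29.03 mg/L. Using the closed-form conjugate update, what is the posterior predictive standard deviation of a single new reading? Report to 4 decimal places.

11.0360

For Normal data with known variance σ², a Normal(μ₀, σ₀²) prior on μ is conjugate. Posterior precision = 1/σ₀² + n/σ²; posterior mean is the precision-weighted average of μ₀ and x̄.
σ₀² = 14.55² = 211.7025, σ² = 10.44² = 108.9936; σ² + n·σ₀² = 108.9936 + 8·211.7025 = 1802.6136.
Posterior precision = 1/σ₀² + n/σ² = 1/211.7025 + 8/108.9936 = (σ² + n·σ₀²)/(σ₀²σ²) = 1802.6136/(211.7025·108.9936); posterior variance σₙ² = σ₀²σ²/(σ² + n·σ₀²) = 211.7025·108.9936/1802.6136 = 12.800424.
Predictive variance for one new observation = σₙ² + σ² = 211.7025·108.9936/1802.6136 + 108.9936 = σ²·(σ₀² + 1802.6136)/1802.6136 = 108.9936·2014.3161/1802.6136 = 121.794024; SD = √(108.9936·2014.3161/1802.6136) = 11.0360.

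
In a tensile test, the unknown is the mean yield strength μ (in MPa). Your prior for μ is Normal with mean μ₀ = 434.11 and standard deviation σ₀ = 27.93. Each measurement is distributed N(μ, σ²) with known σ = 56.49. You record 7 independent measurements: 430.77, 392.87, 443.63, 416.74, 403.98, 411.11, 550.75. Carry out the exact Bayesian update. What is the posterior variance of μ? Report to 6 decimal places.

287.728477

For Normal data with known variance σ², a Normal(μ₀, σ₀²) prior on μ is conjugate. Posterior precision = 1/σ₀² + n/σ²; posterior mean is the precision-weighted average of μ₀ and x̄.
σ₀² = 27.93² = 780.0849, σ² = 56.49² = 3191.1201; σ² + n·σ₀² = 3191.1201 + 7·780.0849 = 8651.7144.
Posterior precision = 1/σ₀² + n/σ² = 1/780.0849 + 7/3191.1201 = (σ² + n·σ₀²)/(σ₀²σ²) = 8651.7144/(780.0849·3191.1201); posterior variance σₙ² = σ₀²σ²/(σ² + n·σ₀²) = 780.0849·3191.1201/8651.7144 = 287.728477.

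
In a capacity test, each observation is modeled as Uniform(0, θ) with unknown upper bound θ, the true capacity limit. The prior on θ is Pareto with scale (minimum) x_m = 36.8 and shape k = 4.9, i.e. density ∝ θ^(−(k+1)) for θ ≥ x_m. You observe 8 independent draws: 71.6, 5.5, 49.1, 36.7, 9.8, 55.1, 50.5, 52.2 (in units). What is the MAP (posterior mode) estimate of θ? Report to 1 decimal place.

A Pareto(scale x_m, shape k) prior on the upper bound θ of Uniform(0, θ) is conjugate: posterior is Pareto(max(x_m, max xᵢ), k + n).
Sample maximum = 71.6; prior scale x_m = 36.8 → posterior scale = max = 71.6.
Posterior shape = 4.9 + 8 = 12.9.
The Pareto density is decreasing on [x_m, ∞), so the mode is x_m = 71.6.

71.6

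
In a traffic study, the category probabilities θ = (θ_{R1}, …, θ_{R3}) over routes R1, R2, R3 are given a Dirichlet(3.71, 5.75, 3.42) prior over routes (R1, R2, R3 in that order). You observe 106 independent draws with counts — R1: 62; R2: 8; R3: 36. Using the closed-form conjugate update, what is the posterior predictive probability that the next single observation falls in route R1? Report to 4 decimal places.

0.5527

The Dirichlet prior is conjugate to the Multinomial likelihood: each posterior αⱼ = prior αⱼ + observed count nⱼ.
Posterior concentration: (65.71, 13.75, 39.42), total = 118.88.
P(next = R1 | data) = α_{R1}/Σα = 0.5527.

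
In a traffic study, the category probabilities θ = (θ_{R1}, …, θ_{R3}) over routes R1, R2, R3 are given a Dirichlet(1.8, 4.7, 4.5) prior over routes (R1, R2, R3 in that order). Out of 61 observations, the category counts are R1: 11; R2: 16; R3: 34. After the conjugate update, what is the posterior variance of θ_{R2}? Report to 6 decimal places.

The Dirichlet prior is conjugate to the Multinomial likelihood: each posterior αⱼ = prior αⱼ + observed count nⱼ.
Posterior concentration: (12.8, 20.7, 38.5), total = 72.0.
Var[θ_j] = α_j(Σα−α_j)/((Σα)²(Σα+1)) = 20.7·51.3/(72.0²·73.0) = 0.002806.

0.002806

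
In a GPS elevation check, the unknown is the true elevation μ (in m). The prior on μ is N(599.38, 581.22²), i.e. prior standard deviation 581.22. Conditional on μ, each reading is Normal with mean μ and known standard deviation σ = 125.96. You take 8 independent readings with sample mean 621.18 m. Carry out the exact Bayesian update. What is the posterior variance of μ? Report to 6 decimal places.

For Normal data with known variance σ², a Normal(μ₀, σ₀²) prior on μ is conjugate. Posterior precision = 1/σ₀² + n/σ²; posterior mean is the precision-weighted average of μ₀ and x̄.
σ₀² = 581.22² = 337816.6884, σ² = 125.96² = 15865.9216; σ² + n·σ₀² = 15865.9216 + 8·337816.6884 = 2718399.4288.
Posterior precision = 1/σ₀² + n/σ² = 1/337816.6884 + 8/15865.9216 = (σ² + n·σ₀²)/(σ₀²σ²) = 2718399.4288/(337816.6884·15865.9216); posterior variance σₙ² = σ₀²σ²/(σ² + n·σ₀²) = 337816.6884·15865.9216/2718399.4288 = 1971.665031.

1971.665031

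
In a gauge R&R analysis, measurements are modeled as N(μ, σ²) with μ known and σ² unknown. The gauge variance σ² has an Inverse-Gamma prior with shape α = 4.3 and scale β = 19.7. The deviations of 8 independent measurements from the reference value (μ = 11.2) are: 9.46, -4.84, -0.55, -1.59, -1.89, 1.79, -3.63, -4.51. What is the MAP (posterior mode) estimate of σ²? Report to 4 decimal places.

With known mean μ and an Inverse-Gamma(α, β) prior on σ², the Normal likelihood is conjugate: posterior is Inv-Gamma(α + n/2, β + Σ(xᵢ−μ)²/2).
Σ(xᵢ−μ)² = (9.46)² + (-4.84)² + (-0.55)² + (-1.59)² + (-1.89)² + (1.79)² + (-3.63)² + (-4.51)² = 156.0410.
Posterior: Inv-Gamma(4.3 + 8/2, 19.7 + 156.0410/2) = Inv-Gamma(8.30, 97.72050).
Mode = β/(α+1) = 97.72050/9.30 = 10.5076.

10.5076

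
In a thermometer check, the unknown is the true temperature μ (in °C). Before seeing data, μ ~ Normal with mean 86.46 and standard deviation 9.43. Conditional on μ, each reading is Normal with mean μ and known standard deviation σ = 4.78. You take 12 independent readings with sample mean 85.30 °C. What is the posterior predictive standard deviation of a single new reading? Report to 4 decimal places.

For Normal data with known variance σ², a Normal(μ₀, σ₀²) prior on μ is conjugate. Posterior precision = 1/σ₀² + n/σ²; posterior mean is the precision-weighted average of μ₀ and x̄.
σ₀² = 9.43² = 88.9249, σ² = 4.78² = 22.8484; σ² + n·σ₀² = 22.8484 + 12·88.9249 = 1089.9472.
Posterior precision = 1/σ₀² + n/σ² = 1/88.9249 + 12/22.8484 = (σ² + n·σ₀²)/(σ₀²σ²) = 1089.9472/(88.9249·22.8484); posterior variance σₙ² = σ₀²σ²/(σ² + n·σ₀²) = 88.9249·22.8484/1089.9472 = 1.864119.
Predictive variance for one new observation = σₙ² + σ² = 88.9249·22.8484/1089.9472 + 22.8484 = σ²·(σ₀² + 1089.9472)/1089.9472 = 22.8484·1178.8721/1089.9472 = 24.712519; SD = √(22.8484·1178.8721/1089.9472) = 4.9712.

4.9712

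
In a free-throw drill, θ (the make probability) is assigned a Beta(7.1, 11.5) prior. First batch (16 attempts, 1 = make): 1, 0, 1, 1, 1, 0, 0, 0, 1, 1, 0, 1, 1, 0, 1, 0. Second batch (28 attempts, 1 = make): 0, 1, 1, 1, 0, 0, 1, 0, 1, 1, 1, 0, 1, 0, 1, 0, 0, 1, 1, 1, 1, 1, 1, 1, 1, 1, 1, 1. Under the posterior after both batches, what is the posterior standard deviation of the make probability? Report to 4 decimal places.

0.0620

The Beta prior is conjugate to a Binomial/Bernoulli likelihood; the update adds successes to α and failures to β.
After batch 1: Beta(7.1+9, 11.5+7) = Beta(16.1, 18.5).
After batch 2: Beta(16.1+20, 18.5+8) = Beta(36.1, 26.5).
Var = αβ/((α+β)²(α+β+1)) = 36.1·26.5/(62.6²·63.6) = 0.00383837; SD = √0.00383837 = 0.0620.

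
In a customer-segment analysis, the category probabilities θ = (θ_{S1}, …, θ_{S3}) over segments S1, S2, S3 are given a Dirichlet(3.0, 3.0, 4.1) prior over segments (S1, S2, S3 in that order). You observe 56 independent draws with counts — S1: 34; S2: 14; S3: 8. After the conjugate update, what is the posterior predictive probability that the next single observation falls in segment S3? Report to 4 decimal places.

0.1831

The Dirichlet prior is conjugate to the Multinomial likelihood: each posterior αⱼ = prior αⱼ + observed count nⱼ.
Posterior concentration: (37.0, 17.0, 12.1), total = 66.1.
P(next = S3 | data) = α_{S3}/Σα = 0.1831.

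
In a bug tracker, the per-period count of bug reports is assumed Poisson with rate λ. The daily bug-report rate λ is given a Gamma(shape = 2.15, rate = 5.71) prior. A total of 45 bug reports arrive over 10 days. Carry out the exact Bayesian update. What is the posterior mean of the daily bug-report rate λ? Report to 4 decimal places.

3.0013

With a Gamma(shape α, rate β) prior, the Poisson likelihood is conjugate: the posterior is Gamma(α + ΣXᵢ, β + n).
Posterior: Gamma(α+S, β+n) = Gamma(2.15+45, 5.71+10) = Gamma(47.15, 15.71).
Posterior mean = α/β = 47.15/15.71 = 3.0013.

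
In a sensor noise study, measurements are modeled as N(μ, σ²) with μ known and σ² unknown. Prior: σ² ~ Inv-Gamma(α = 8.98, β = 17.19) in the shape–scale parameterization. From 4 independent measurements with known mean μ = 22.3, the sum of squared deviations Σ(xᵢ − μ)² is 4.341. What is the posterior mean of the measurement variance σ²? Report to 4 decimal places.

1.9399

With known mean μ and an Inverse-Gamma(α, β) prior on σ², the Normal likelihood is conjugate: posterior is Inv-Gamma(α + n/2, β + Σ(xᵢ−μ)²/2).
Posterior: Inv-Gamma(8.98 + 4/2, 17.19 + 4.341/2) = Inv-Gamma(10.98, 19.3605).
E[σ²|data] = β/(α−1) = 19.3605/9.98 = 1.9399.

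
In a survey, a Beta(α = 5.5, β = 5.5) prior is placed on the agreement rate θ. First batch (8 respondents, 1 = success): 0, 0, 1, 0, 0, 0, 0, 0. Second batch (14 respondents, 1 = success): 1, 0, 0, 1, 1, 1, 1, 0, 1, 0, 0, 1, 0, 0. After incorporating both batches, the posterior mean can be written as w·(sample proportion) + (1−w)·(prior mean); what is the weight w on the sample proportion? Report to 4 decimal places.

0.6667

The Beta prior is conjugate to a Binomial/Bernoulli likelihood; the update adds successes to α and failures to β.
Total number of respondents: n = 8 + 14 = 22.
Posterior mean = (α₀+k)/(α₀+β₀+n) = [n/(α₀+β₀+n)]·(k/n) + [(α₀+β₀)/(α₀+β₀+n)]·α₀/(α₀+β₀), so only n and the prior enter the weight.
The weight on the data is w = n/(α₀+β₀+n) = 22/(5.5+5.5+22) = 22/33.0 = 0.6667.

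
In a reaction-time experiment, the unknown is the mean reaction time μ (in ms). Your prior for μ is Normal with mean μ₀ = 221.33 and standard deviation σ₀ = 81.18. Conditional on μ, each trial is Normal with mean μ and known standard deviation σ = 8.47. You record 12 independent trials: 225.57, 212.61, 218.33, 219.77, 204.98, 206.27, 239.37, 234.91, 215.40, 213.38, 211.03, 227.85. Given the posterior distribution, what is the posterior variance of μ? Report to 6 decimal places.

For Normal data with known variance σ², a Normal(μ₀, σ₀²) prior on μ is conjugate. Posterior precision = 1/σ₀² + n/σ²; posterior mean is the precision-weighted average of μ₀ and x̄.
σ₀² = 81.18² = 6590.1924, σ² = 8.47² = 71.7409; σ² + n·σ₀² = 71.7409 + 12·6590.1924 = 79154.0497.
Posterior precision = 1/σ₀² + n/σ² = 1/6590.1924 + 12/71.7409 = (σ² + n·σ₀²)/(σ₀²σ²) = 79154.0497/(6590.1924·71.7409); posterior variance σₙ² = σ₀²σ²/(σ² + n·σ₀²) = 6590.1924·71.7409/79154.0497 = 5.972990.

5.972990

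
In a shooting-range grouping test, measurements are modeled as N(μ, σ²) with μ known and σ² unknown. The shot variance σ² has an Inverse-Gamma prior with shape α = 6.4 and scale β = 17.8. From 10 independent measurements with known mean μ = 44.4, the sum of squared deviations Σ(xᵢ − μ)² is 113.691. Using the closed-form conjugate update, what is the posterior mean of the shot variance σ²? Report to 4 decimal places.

With known mean μ and an Inverse-Gamma(α, β) prior on σ², the Normal likelihood is conjugate: posterior is Inv-Gamma(α + n/2, β + Σ(xᵢ−μ)²/2).
Posterior: Inv-Gamma(6.4 + 10/2, 17.8 + 113.691/2) = Inv-Gamma(11.40, 74.6455).
E[σ²|data] = β/(α−1) = 74.6455/10.40 = 7.1775.

7.1775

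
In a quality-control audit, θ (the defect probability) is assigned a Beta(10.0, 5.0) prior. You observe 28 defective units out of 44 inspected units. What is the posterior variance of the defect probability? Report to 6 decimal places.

The Beta prior is conjugate to a Binomial/Bernoulli likelihood; the update adds successes to α and failures to β.
Posterior: Beta(α+k, β+n−k) = Beta(10.0+28, 5.0+16) = Beta(38.0, 21.0).
Var = αβ/((α+β)²(α+β+1)) = 38.0·21.0/(59.0²·60.0) = 0.003821.

0.003821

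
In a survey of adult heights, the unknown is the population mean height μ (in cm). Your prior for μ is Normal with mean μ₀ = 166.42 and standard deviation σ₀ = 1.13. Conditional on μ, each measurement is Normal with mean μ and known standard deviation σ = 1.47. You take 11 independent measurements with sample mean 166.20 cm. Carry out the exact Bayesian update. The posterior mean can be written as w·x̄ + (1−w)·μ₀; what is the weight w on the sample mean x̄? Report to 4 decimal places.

For Normal data with known variance σ², a Normal(μ₀, σ₀²) prior on μ is conjugate. Posterior precision = 1/σ₀² + n/σ²; posterior mean is the precision-weighted average of μ₀ and x̄.
σ₀² = 1.13² = 1.2769, σ² = 1.47² = 2.1609. Prior precision 1/σ₀² = 1/1.2769; data precision n/σ² = 11/2.1609.
w = (n/σ²)/(1/σ₀² + n/σ²) = n·σ₀²/(σ² + n·σ₀²) = 11·1.2769/(2.1609 + 11·1.2769) = 14.0459/16.2068 = 0.8667.

0.8667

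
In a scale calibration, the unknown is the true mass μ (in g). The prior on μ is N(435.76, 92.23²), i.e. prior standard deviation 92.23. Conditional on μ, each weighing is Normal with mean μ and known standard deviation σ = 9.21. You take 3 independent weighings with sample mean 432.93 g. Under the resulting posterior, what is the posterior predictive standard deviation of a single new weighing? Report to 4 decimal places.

For Normal data with known variance σ², a Normal(μ₀, σ₀²) prior on μ is conjugate. Posterior precision = 1/σ₀² + n/σ²; posterior mean is the precision-weighted average of μ₀ and x̄.
σ₀² = 92.23² = 8506.3729, σ² = 9.21² = 84.8241; σ² + n·σ₀² = 84.8241 + 3·8506.3729 = 25603.9428.
Posterior precision = 1/σ₀² + n/σ² = 1/8506.3729 + 3/84.8241 = (σ² + n·σ₀²)/(σ₀²σ²) = 25603.9428/(8506.3729·84.8241); posterior variance σₙ² = σ₀²σ²/(σ² + n·σ₀²) = 8506.3729·84.8241/25603.9428 = 28.181028.
Predictive variance for one new observation = σₙ² + σ² = 8506.3729·84.8241/25603.9428 + 84.8241 = σ²·(σ₀² + 25603.9428)/25603.9428 = 84.8241·34110.3157/25603.9428 = 113.005128; SD = √(84.8241·34110.3157/25603.9428) = 10.6304.

10.6304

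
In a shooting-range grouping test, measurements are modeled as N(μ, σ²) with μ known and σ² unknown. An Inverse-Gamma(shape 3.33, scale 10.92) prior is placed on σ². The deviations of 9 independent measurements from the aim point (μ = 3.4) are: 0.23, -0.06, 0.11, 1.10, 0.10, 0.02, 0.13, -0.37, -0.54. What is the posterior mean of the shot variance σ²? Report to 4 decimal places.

With known mean μ and an Inverse-Gamma(α, β) prior on σ², the Normal likelihood is conjugate: posterior is Inv-Gamma(α + n/2, β + Σ(xᵢ−μ)²/2).
Σ(xᵢ−μ)² = (0.23)² + (-0.06)² + (0.11)² + (1.10)² + (0.10)² + (0.02)² + (0.13)² + (-0.37)² + (-0.54)² = 1.7344.
Posterior: Inv-Gamma(3.33 + 9/2, 10.92 + 1.7344/2) = Inv-Gamma(7.83, 11.78720).
E[σ²|data] = β/(α−1) = 11.78720/6.83 = 1.7258.

1.7258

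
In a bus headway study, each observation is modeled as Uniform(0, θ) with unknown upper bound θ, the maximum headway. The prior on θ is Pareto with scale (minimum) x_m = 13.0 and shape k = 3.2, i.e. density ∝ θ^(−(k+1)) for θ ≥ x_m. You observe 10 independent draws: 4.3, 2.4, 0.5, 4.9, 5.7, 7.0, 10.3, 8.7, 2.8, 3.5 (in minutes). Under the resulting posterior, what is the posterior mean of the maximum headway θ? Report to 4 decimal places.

A Pareto(scale x_m, shape k) prior on the upper bound θ of Uniform(0, θ) is conjugate: posterior is Pareto(max(x_m, max xᵢ), k + n).
Sample maximum = 10.3; prior scale x_m = 13.0 → posterior scale = max = 13.0.
Posterior shape = 3.2 + 10 = 13.2.
E[θ|data] = k·x_m/(k−1) = 13.2·13.0/12.2 = 14.0656.

14.0656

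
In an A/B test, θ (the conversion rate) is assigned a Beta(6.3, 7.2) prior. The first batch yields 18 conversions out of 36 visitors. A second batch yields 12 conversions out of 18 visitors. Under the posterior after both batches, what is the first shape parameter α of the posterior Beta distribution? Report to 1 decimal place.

36.3

The Beta prior is conjugate to a Binomial/Bernoulli likelihood; the update adds successes to α and failures to β.
After batch 1: Beta(6.3+18, 7.2+18) = Beta(24.3, 25.2).
After batch 2: Beta(24.3+12, 25.2+6) = Beta(36.3, 31.2).
Posterior α = 36.3.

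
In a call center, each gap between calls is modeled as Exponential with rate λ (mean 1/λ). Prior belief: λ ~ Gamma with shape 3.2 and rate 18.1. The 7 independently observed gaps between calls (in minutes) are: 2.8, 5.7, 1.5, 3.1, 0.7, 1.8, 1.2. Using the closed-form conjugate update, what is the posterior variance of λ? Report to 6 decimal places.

0.008374

With a Gamma(shape α, rate β) prior on the exponential rate λ, the posterior after n observations with total T = Σxᵢ is Gamma(α+n, β+T).
Sum of observations T = 16.8 minutes; n = 7.
Posterior: Gamma(3.2+7, 18.1+16.8) = Gamma(10.2, 34.9).
Var = α/β² = 0.008374.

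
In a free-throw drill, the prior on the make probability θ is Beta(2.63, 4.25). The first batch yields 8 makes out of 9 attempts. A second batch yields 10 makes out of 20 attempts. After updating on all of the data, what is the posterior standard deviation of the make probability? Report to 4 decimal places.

0.0814

The Beta prior is conjugate to a Binomial/Bernoulli likelihood; the update adds successes to α and failures to β.
After batch 1: Beta(2.63+8, 4.25+1) = Beta(10.63, 5.25).
After batch 2: Beta(10.63+10, 5.25+10) = Beta(20.63, 15.25).
Var = αβ/((α+β)²(α+β+1)) = 20.63·15.25/(35.88²·36.88) = 0.00662633; SD = √0.00662633 = 0.0814.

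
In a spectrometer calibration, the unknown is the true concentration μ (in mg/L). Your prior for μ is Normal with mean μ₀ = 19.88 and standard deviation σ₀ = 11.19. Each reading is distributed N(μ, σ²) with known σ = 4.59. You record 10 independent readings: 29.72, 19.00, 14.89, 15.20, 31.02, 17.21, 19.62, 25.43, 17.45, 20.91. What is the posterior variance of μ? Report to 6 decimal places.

2.071949

For Normal data with known variance σ², a Normal(μ₀, σ₀²) prior on μ is conjugate. Posterior precision = 1/σ₀² + n/σ²; posterior mean is the precision-weighted average of μ₀ and x̄.
σ₀² = 11.19² = 125.2161, σ² = 4.59² = 21.0681; σ² + n·σ₀² = 21.0681 + 10·125.2161 = 1273.2291.
Posterior precision = 1/σ₀² + n/σ² = 1/125.2161 + 10/21.0681 = (σ² + n·σ₀²)/(σ₀²σ²) = 1273.2291/(125.2161·21.0681); posterior variance σₙ² = σ₀²σ²/(σ² + n·σ₀²) = 125.2161·21.0681/1273.2291 = 2.071949.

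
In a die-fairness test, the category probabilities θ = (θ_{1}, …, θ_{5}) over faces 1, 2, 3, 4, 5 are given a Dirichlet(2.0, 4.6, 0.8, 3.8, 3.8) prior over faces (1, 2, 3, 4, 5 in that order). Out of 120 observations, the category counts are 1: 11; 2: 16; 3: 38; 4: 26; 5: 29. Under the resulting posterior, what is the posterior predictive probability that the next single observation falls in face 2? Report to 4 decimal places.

0.1526

The Dirichlet prior is conjugate to the Multinomial likelihood: each posterior αⱼ = prior αⱼ + observed count nⱼ.
Posterior concentration: (13.0, 20.6, 38.8, 29.8, 32.8), total = 135.0.
P(next = 2 | data) = α_{2}/Σα = 0.1526.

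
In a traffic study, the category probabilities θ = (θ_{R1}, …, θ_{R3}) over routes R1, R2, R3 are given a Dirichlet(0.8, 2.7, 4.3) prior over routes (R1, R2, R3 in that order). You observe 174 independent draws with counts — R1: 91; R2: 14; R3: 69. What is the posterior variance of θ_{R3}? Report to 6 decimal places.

The Dirichlet prior is conjugate to the Multinomial likelihood: each posterior αⱼ = prior αⱼ + observed count nⱼ.
Posterior concentration: (91.8, 16.7, 73.3), total = 181.8.
Var[θ_j] = α_j(Σα−α_j)/((Σα)²(Σα+1)) = 73.3·108.5/(181.8²·182.8) = 0.001316.

0.001316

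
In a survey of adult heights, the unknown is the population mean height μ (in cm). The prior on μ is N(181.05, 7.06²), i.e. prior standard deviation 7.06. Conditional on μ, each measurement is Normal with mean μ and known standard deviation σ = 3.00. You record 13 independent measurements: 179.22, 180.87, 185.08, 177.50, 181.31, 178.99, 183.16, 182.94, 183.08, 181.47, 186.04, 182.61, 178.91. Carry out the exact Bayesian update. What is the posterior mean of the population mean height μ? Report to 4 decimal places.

181.6213

For Normal data with known variance σ², a Normal(μ₀, σ₀²) prior on μ is conjugate. Posterior precision = 1/σ₀² + n/σ²; posterior mean is the precision-weighted average of μ₀ and x̄.
Σxᵢ = 179.22 + 180.87 + 185.08 + 177.50 + 181.31 + 178.99 + 183.16 + 182.94 + 183.08 + 181.47 + 186.04 + 182.61 + 178.91 = 2361.18, so n·x̄ = 2361.18.
σ₀² = 7.06² = 49.8436, σ² = 3.00² = 9; σ² + n·σ₀² = 9 + 13·49.8436 = 656.9668.
Posterior mean = (μ₀/σ₀² + n·x̄/σ²)/(1/σ₀² + n/σ²) = (σ²·μ₀ + σ₀²·n·x̄)/(σ² + n·σ₀²) = (9·181.05 + 49.8436·2361.18)/656.9668 = 119319.161448/656.9668 = 181.6213.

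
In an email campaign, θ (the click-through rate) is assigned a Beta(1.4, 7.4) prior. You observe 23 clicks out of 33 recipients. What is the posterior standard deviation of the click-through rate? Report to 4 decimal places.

The Beta prior is conjugate to a Binomial/Bernoulli likelihood; the update adds successes to α and failures to β.
Posterior: Beta(α+k, β+n−k) = Beta(1.4+23, 7.4+10) = Beta(24.4, 17.4).
Var = αβ/((α+β)²(α+β+1)) = 24.4·17.4/(41.8²·42.8) = 0.00567731; SD = √0.00567731 = 0.0753.

0.0753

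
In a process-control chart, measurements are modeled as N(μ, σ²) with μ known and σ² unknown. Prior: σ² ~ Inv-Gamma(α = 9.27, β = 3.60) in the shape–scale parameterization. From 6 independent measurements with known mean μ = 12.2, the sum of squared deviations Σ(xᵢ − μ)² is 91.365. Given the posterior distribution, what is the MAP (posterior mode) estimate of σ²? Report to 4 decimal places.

With known mean μ and an Inverse-Gamma(α, β) prior on σ², the Normal likelihood is conjugate: posterior is Inv-Gamma(α + n/2, β + Σ(xᵢ−μ)²/2).
Posterior: Inv-Gamma(9.27 + 6/2, 3.60 + 91.365/2) = Inv-Gamma(12.27, 49.2825).
Mode = β/(α+1) = 49.2825/13.27 = 3.7138.

3.7138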